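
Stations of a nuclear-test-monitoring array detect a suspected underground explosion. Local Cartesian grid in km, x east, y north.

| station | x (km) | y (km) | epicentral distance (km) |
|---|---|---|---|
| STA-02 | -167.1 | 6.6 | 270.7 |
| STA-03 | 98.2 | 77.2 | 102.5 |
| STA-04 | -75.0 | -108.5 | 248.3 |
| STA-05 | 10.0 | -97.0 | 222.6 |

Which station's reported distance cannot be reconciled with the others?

STA-02

Solve using three stations at a time. Using STA-03, STA-04, STA-05 (subtract circle equations pairwise → linear system) gives (x, y) ≈ (7.8, 125.6).
Distances from that point to each station vs reported:
  STA-02: calculated 211.5 vs reported 270.7 → residual 59.2 km
  STA-03: calculated 102.6 vs reported 102.5 → residual 0.1 km
  STA-04: calculated 248.3 vs reported 248.3 → residual 0.0 km
  STA-05: calculated 222.6 vs reported 222.6 → residual 0.0 km
STA-03, STA-04, STA-05 are mutually consistent (residuals ≈ 0); STA-02 is off by 59.2 km.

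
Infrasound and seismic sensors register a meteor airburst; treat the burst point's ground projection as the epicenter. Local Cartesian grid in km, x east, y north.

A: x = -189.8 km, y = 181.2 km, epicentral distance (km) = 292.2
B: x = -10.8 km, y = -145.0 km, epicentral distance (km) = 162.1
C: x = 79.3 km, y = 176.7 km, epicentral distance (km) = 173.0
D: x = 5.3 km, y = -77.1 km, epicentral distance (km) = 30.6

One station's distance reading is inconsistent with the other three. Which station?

Solve using three stations at a time. Using A, B, C (subtract circle equations pairwise → linear system) gives (x, y) ≈ (44.9, 7.2).
Distances from that point to each station vs reported:
  A: calculated 292.2 vs reported 292.2 → residual 0.0 km
  B: calculated 162.1 vs reported 162.1 → residual 0.0 km
  C: calculated 173.0 vs reported 173.0 → residual 0.0 km
  D: calculated 93.1 vs reported 30.6 → residual 62.5 km
A, B, C are mutually consistent (residuals ≈ 0); D is off by 62.5 km.

D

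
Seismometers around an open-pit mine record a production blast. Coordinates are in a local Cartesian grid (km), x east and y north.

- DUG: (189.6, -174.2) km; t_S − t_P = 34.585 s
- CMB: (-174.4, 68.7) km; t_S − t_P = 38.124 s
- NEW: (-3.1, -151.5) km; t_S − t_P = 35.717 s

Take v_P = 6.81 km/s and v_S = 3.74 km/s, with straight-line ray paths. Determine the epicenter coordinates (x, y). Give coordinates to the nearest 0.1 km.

x ≈ 139.4 km, y ≈ 108.3 km

Distance from S−P lag: d = Δt · v_P v_S / (v_P − v_S) = Δt · (6.81·3.74)/(6.81−3.74) ≈ 8.2962·Δt.
So d_DUG = 286.92, d_CMB = 316.29, d_NEW = 296.32 km.
Circle about each station: (x − 189.6)² + (y + 174.2)² = 286.92²; (x + 174.4)² + (y − 68.7)² = 316.29²; (x + 3.1)² + (y + 151.5)² = 296.32².
Subtracting the DUG equation from the CMB and NEW equations removes the quadratic terms:
-728.0 x + 485.8 y = -48875.03
-385.4 x + 45.4 y = -48814.40
Solving the 2×2 system: x ≈ 139.4, y ≈ 108.3 km.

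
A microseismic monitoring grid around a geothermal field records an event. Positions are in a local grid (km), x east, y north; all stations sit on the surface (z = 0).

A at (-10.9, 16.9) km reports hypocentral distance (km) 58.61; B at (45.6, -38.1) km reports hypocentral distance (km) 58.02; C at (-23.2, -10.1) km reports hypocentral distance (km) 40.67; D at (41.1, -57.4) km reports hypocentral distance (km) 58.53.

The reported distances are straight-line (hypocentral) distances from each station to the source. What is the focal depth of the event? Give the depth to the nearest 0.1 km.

Each station gives a sphere (x−x_i)² + (y−y_i)² + z² = d_i² (stations at z=0).
Subtracting the A sphere from B and C: z² cancels, leaving linear equations in x and y:
113.0 x − 110.0 y = 3195.36
-24.6 x − 54.0 y = 2016.91
Solving: x ≈ -5.598, y ≈ -34.800 km (keep extra digits for the depth step; rounded: -5.6, -34.8).
Then from the A sphere: z² = 58.61² − (x + 10.9)² − (y − 16.9)² with x = -5.598, y = -34.800, so z ≈ 27.095 ≈ 27.1 km.
Check against D (with the unrounded solution): distance 58.53 ≈ 58.53 km. ✓

27.1 km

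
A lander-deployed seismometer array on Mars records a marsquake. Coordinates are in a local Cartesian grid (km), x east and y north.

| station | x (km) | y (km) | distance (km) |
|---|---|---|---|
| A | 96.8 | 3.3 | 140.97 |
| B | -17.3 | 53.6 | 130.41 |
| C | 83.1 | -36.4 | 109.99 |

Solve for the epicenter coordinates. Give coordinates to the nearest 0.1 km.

Circle about each station: (x − 96.8)² + (y − 3.3)² = 140.97²; (x + 17.3)² + (y − 53.6)² = 130.41²; (x − 83.1)² + (y + 36.4)² = 109.99².
Subtracting the A equation from the B and C equations removes the quadratic terms:
-228.2 x + 100.6 y = -3343.11
-27.4 x − 79.4 y = 6624.18
Solving the 2×2 system: x ≈ -19.2, y ≈ -76.8 km.

(-19.2, -76.8)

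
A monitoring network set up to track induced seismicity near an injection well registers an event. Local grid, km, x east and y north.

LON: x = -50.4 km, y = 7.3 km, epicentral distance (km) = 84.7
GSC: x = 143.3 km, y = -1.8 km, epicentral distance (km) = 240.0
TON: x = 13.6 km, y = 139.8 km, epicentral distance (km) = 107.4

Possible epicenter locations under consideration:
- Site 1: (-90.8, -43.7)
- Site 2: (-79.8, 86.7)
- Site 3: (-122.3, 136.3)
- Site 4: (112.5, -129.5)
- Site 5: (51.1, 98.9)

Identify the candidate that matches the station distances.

Site 2

For each candidate, compare |candidate − station| to the reported distance:
Site 1: residuals LON 19.6, GSC 2.2, TON 103.7 → max 103.7 km
Site 2: residuals LON 0.0, GSC 0.0, TON 0.0 → max 0.0 km
Site 3: residuals LON 63.0, GSC 59.4, TON 28.5 → max 63.0 km
Site 4: residuals LON 128.0, GSC 108.6, TON 179.5 → max 179.5 km
Site 5: residuals LON 52.0, GSC 103.5, TON 51.9 → max 103.5 km
Only Site 2 has all residuals ≈ 0.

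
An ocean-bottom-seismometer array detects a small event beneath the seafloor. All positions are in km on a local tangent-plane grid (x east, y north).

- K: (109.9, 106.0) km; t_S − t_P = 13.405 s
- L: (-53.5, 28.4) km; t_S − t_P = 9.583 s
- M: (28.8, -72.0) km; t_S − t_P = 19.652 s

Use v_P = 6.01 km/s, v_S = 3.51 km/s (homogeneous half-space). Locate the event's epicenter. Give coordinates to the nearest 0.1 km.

Distance from S−P lag: d = Δt · v_P v_S / (v_P − v_S) = Δt · (6.01·3.51)/(6.01−3.51) ≈ 8.4380·Δt.
So d_K = 113.11, d_L = 80.86, d_M = 165.82 km.
Circle about each station: (x − 109.9)² + (y − 106.0)² = 113.11²; (x + 53.5)² + (y − 28.4)² = 80.86²; (x − 28.8)² + (y + 72.0)² = 165.82².
Subtracting pairs of circle equations eliminates x²+y² and gives linear equations (the radical axes):
-326.8 x − 155.2 y = -13389.67
-162.2 x − 356.0 y = -32002.97
Solving the 2×2 system: x ≈ -2.2, y ≈ 90.9 km.

(-2.2, 90.9)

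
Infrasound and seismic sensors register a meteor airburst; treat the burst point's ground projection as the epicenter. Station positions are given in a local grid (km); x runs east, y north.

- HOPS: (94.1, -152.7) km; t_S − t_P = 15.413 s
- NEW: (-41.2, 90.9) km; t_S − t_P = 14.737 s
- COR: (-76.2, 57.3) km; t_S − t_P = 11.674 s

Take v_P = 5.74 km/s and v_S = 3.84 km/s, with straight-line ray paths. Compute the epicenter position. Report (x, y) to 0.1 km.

Distance from S−P lag: d = Δt · v_P v_S / (v_P − v_S) = Δt · (5.74·3.84)/(5.74−3.84) ≈ 11.6008·Δt.
So d_HOPS = 178.80, d_NEW = 170.96, d_COR = 135.43 km.
Circle about each station: (x − 94.1)² + (y + 152.7)² = 178.80²; (x + 41.2)² + (y − 90.9)² = 170.96²; (x + 76.2)² + (y − 57.3)² = 135.43².
Subtracting the HOPS equation from the NEW and COR equations removes the quadratic terms:
-270.6 x + 487.2 y = -19469.73
-340.6 x + 420.0 y = -9454.21
Solving the 2×2 system: x ≈ -68.3, y ≈ -77.9 km.
Check against HOPS (with the unrounded x, y): √((x − 94.1)²+(y + 152.7)²) = 178.80 ≈ 178.80 km. ✓

(-68.3, -77.9)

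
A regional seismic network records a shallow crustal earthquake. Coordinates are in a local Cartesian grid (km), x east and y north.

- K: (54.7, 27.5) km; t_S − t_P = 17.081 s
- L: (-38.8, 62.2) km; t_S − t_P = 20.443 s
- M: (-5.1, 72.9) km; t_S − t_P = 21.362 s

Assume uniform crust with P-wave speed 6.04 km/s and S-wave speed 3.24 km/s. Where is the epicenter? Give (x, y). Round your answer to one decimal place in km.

Distance from S−P lag: d = Δt · v_P v_S / (v_P − v_S) = Δt · (6.04·3.24)/(6.04−3.24) ≈ 6.9891·Δt.
So d_K = 119.38, d_L = 142.88, d_M = 149.30 km.
Circle about each station: (x − 54.7)² + (y − 27.5)² = 119.38²; (x + 38.8)² + (y − 62.2)² = 142.88²; (x + 5.1)² + (y − 72.9)² = 149.30².
Subtracting the K equation from the L and M equations removes the quadratic terms:
-187.0 x + 69.4 y = -4537.17
-119.6 x + 90.8 y = -6446.83
Solving the 2×2 system: x ≈ -4.1, y ≈ -76.4 km.
Check against K (with the unrounded x, y): √((x − 54.7)²+(y − 27.5)²) = 119.36 ≈ 119.38 km. ✓

(-4.1, -76.4)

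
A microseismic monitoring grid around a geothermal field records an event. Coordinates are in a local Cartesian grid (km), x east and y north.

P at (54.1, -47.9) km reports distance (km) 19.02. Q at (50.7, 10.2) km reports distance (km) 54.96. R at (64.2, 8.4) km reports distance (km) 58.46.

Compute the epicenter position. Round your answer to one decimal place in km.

(35.8, -42.7)

Circle about each station: (x − 54.1)² + (y + 47.9)² = 19.02²; (x − 50.7)² + (y − 10.2)² = 54.96²; (x − 64.2)² + (y − 8.4)² = 58.46².
Subtracting the P equation from the Q and R equations removes the quadratic terms:
-6.8 x + 116.2 y = -5205.53
20.2 x + 112.6 y = -4084.83
Solving the 2×2 system: x ≈ 35.8, y ≈ -42.7 km.
Check against P (with the unrounded x, y): √((x − 54.1)²+(y + 47.9)²) = 19.01 ≈ 19.02 km. ✓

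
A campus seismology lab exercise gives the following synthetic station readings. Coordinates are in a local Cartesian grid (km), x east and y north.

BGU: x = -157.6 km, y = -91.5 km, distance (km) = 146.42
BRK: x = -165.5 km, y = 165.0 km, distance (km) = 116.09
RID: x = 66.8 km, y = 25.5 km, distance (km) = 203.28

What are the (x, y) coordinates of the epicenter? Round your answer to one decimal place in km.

x ≈ -134.6 km, y ≈ 53.1 km

Circle about each station: (x + 157.6)² + (y + 91.5)² = 146.42²; (x + 165.5)² + (y − 165.0)² = 116.09²; (x − 66.8)² + (y − 25.5)² = 203.28².
Subtracting the BGU equation from the BRK and RID equations removes the quadratic terms:
-15.8 x + 513.0 y = 29367.17
448.8 x + 234.0 y = -47981.46
Solving the 2×2 system: x ≈ -134.6, y ≈ 53.1 km.
Check against BGU (with the unrounded x, y): √((x + 157.6)²+(y + 91.5)²) = 146.42 ≈ 146.42 km. ✓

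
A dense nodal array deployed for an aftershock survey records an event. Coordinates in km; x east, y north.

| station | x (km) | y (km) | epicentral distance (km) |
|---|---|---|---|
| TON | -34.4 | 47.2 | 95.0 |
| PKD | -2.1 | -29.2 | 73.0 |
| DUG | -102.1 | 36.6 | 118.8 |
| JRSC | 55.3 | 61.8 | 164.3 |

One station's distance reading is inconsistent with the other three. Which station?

DUG

Solve using three stations at a time. Using TON, PKD, JRSC (subtract circle equations pairwise → linear system) gives (x, y) ≈ (-74.5, -39.0).
Distances from that point to each station vs reported:
  TON: calculated 95.0 vs reported 95.0 → residual 0.0 km
  PKD: calculated 73.1 vs reported 73.0 → residual 0.1 km
  DUG: calculated 80.5 vs reported 118.8 → residual 38.3 km
  JRSC: calculated 164.3 vs reported 164.3 → residual 0.0 km
TON, PKD, JRSC are mutually consistent (residuals ≈ 0); DUG is off by 38.3 km.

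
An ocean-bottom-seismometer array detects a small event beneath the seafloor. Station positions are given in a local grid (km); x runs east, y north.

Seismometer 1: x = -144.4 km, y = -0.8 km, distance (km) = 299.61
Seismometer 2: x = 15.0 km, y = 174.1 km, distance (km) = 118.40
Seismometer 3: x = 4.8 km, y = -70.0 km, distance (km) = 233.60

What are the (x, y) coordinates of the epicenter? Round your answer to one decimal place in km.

(125.0, 130.3)

Circle about each station: (x + 144.4)² + (y + 0.8)² = 299.61²; (x − 15.0)² + (y − 174.1)² = 118.40²; (x − 4.8)² + (y + 70.0)² = 233.60².
Subtracting the Seismometer 1 equation from the Seismometer 2 and Seismometer 3 equations removes the quadratic terms:
318.8 x + 349.8 y = 85431.40
298.4 x − 138.4 y = 19268.23
Solving the 2×2 system: x ≈ 125.0, y ≈ 130.3 km.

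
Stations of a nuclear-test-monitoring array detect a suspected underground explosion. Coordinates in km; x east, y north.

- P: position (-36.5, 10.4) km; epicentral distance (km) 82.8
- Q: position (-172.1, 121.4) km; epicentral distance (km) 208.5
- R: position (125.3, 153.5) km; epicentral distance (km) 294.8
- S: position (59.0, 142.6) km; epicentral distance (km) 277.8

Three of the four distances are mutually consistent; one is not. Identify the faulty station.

S

Solve using three stations at a time. Using P, Q, R (subtract circle equations pairwise → linear system) gives (x, y) ≈ (-74.8, -63.0).
Distances from that point to each station vs reported:
  P: calculated 82.8 vs reported 82.8 → residual 0.0 km
  Q: calculated 208.5 vs reported 208.5 → residual 0.0 km
  R: calculated 294.8 vs reported 294.8 → residual 0.0 km
  S: calculated 245.3 vs reported 277.8 → residual 32.5 km
P, Q, R are mutually consistent (residuals ≈ 0); S is off by 32.5 km.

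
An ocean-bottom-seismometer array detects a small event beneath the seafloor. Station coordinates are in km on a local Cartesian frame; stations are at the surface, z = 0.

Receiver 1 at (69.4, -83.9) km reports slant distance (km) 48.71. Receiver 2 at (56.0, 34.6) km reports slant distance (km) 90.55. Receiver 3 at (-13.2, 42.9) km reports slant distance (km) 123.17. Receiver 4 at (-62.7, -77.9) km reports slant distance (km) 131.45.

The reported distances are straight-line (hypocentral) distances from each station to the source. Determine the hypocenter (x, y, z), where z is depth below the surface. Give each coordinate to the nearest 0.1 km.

Each station gives a sphere (x−x_i)² + (y−y_i)² + z² = d_i² (stations at z=0).
Subtracting the Receiver 1 sphere from Receiver 2 and Receiver 3: z² cancels, leaving linear equations in x and y:
-26.8 x + 237.0 y = -13349.05
-165.2 x + 253.6 y = -22639.10
Solving: x ≈ 61.199, y ≈ -49.405 km (keep extra digits for the depth step; rounded: 61.2, -49.4).
Then from the Receiver 1 sphere: z² = 48.71² − (x − 69.4)² − (y + 83.9)² with x = 61.199, y = -49.405, so z ≈ 33.399 ≈ 33.4 km.

(61.2, -49.4, 33.4)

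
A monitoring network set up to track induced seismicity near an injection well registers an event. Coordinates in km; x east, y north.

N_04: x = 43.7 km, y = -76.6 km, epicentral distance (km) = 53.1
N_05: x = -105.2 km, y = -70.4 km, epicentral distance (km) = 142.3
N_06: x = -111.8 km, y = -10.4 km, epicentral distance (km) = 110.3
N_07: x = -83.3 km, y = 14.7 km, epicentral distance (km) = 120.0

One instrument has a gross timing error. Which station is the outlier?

Solve using three stations at a time. Using N_04, N_05, N_07 (subtract circle equations pairwise → linear system) gives (x, y) ≈ (29.8, -25.4).
Distances from that point to each station vs reported:
  N_04: calculated 53.1 vs reported 53.1 → residual 0.0 km
  N_05: calculated 142.3 vs reported 142.3 → residual 0.0 km
  N_06: calculated 142.4 vs reported 110.3 → residual 32.1 km
  N_07: calculated 120.0 vs reported 120.0 → residual 0.0 km
N_04, N_05, N_07 are mutually consistent (residuals ≈ 0); N_06 is off by 32.1 km.

N_06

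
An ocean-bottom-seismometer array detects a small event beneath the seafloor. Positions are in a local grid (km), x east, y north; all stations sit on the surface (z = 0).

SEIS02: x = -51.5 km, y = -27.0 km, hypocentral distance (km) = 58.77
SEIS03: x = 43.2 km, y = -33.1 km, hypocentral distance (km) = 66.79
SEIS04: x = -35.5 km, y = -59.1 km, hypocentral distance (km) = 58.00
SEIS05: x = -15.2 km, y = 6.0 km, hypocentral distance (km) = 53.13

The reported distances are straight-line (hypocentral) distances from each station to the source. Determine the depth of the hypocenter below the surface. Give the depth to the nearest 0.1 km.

Each station gives a sphere (x−x_i)² + (y−y_i)² + z² = d_i² (stations at z=0).
Subtracting the SEIS02 sphere from SEIS03 and SEIS04: z² cancels, leaving linear equations in x and y:
189.4 x − 12.2 y = -1426.39
32.0 x − 64.2 y = 1461.72
Solving: x ≈ -9.296, y ≈ -27.402 km (keep extra digits for the depth step; rounded: -9.3, -27.4).
Then from the SEIS02 sphere: z² = 58.77² − (x + 51.5)² − (y + 27.0)² with x = -9.296, y = -27.402, so z ≈ 40.897 ≈ 40.9 km.
Check against SEIS05 (with the unrounded solution): distance 53.13 ≈ 53.13 km. ✓

depth ≈ 40.9 km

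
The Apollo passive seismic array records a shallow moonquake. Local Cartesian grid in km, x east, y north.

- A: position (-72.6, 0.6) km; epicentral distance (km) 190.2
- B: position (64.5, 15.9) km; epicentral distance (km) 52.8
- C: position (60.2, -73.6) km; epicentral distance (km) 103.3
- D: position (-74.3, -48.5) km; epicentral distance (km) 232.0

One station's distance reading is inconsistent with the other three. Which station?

D

Solve using three stations at a time. Using A, B, C (subtract circle equations pairwise → linear system) gives (x, y) ≈ (117.2, 12.6).
Distances from that point to each station vs reported:
  A: calculated 190.2 vs reported 190.2 → residual 0.0 km
  B: calculated 52.8 vs reported 52.8 → residual 0.0 km
  C: calculated 103.3 vs reported 103.3 → residual 0.0 km
  D: calculated 201.0 vs reported 232.0 → residual 31.0 km
A, B, C are mutually consistent (residuals ≈ 0); D is off by 31.0 km.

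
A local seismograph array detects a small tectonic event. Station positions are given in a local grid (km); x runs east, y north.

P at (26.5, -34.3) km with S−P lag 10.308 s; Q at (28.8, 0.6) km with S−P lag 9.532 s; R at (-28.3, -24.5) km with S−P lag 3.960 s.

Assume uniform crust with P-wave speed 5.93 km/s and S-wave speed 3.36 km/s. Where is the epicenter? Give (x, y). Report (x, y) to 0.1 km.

Distance from S−P lag: d = Δt · v_P v_S / (v_P − v_S) = Δt · (5.93·3.36)/(5.93−3.36) ≈ 7.7528·Δt.
So d_P = 79.92, d_Q = 73.90, d_R = 30.70 km.
Circle about each station: (x − 26.5)² + (y + 34.3)² = 79.92²; (x − 28.8)² + (y − 0.6)² = 73.90²; (x + 28.3)² + (y + 24.5)² = 30.70².
Subtracting the P equation from the Q and R equations removes the quadratic terms:
4.6 x + 69.8 y = -122.94
-109.6 x + 19.6 y = 4967.12
Solving the 2×2 system: x ≈ -45.1, y ≈ 1.2 km.

x ≈ -45.1 km, y ≈ 1.2 km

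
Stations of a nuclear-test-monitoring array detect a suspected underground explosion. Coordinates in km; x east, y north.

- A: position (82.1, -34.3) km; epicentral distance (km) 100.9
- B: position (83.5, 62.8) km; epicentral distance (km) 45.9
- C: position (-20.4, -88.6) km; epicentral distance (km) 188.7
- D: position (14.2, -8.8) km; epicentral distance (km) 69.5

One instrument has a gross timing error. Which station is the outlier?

Solve using three stations at a time. Using A, B, D (subtract circle equations pairwise → linear system) gives (x, y) ≈ (38.1, 56.5).
Distances from that point to each station vs reported:
  A: calculated 100.9 vs reported 100.9 → residual 0.0 km
  B: calculated 45.9 vs reported 45.9 → residual 0.0 km
  C: calculated 156.4 vs reported 188.7 → residual 32.3 km
  D: calculated 69.5 vs reported 69.5 → residual 0.0 km
A, B, D are mutually consistent (residuals ≈ 0); C is off by 32.3 km.

C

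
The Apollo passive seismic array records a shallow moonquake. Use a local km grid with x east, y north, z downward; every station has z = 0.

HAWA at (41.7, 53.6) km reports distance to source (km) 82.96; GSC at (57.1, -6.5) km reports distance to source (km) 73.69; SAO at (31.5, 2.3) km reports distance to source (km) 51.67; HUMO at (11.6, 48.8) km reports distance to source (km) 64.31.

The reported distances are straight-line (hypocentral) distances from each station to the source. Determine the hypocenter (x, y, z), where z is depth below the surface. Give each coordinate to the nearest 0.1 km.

(-10.2, -3.8, 29.9)

Each station gives a sphere (x−x_i)² + (y−y_i)² + z² = d_i² (stations at z=0).
Subtracting the HAWA sphere from GSC and SAO: z² cancels, leaving linear equations in x and y:
30.8 x − 120.2 y = 142.96
-20.4 x − 102.6 y = 598.26
Solving: x ≈ -10.200, y ≈ -3.803 km (keep extra digits for the depth step; rounded: -10.2, -3.8).
Then from the HAWA sphere: z² = 82.96² − (x − 41.7)² − (y − 53.6)² with x = -10.200, y = -3.803, so z ≈ 29.894 ≈ 29.9 km.
Check against HUMO (with the unrounded solution): distance 64.31 ≈ 64.31 km. ✓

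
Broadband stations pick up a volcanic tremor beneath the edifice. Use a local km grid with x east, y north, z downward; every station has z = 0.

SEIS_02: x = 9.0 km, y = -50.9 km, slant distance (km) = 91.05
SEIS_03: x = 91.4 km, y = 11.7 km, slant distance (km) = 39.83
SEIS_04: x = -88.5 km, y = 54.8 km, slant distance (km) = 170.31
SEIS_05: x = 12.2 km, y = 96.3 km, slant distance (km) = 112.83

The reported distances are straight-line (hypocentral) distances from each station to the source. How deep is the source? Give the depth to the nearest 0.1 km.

Each station gives a sphere (x−x_i)² + (y−y_i)² + z² = d_i² (stations at z=0).
Subtracting the SEIS_02 sphere from SEIS_03 and SEIS_04: z² cancels, leaving linear equations in x and y:
164.8 x + 125.2 y = 12522.71
-195.0 x + 211.4 y = -12551.91
Solving: x ≈ 71.200, y ≈ 6.301 km (keep extra digits for the depth step; rounded: 71.2, 6.3).
Then from the SEIS_02 sphere: z² = 91.05² − (x − 9.0)² − (y + 50.9)² with x = 71.200, y = 6.301, so z ≈ 33.901 ≈ 33.9 km.

z ≈ 33.9 km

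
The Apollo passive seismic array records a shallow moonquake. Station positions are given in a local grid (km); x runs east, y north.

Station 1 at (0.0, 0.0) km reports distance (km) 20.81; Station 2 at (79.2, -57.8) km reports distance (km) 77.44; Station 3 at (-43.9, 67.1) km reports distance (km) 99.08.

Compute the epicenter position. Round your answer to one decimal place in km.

Circle about each station: x² + y² = 20.81²; (x − 79.2)² + (y + 57.8)² = 77.44²; (x + 43.9)² + (y − 67.1)² = 99.08².
Subtracting the Station 1 equation from the Station 2 and Station 3 equations removes the quadratic terms:
158.4 x − 115.6 y = 4049.58
-87.8 x + 134.2 y = -2954.17
Solving the 2×2 system: x ≈ 18.2, y ≈ -10.1 km.

18.2 km east, -10.1 km north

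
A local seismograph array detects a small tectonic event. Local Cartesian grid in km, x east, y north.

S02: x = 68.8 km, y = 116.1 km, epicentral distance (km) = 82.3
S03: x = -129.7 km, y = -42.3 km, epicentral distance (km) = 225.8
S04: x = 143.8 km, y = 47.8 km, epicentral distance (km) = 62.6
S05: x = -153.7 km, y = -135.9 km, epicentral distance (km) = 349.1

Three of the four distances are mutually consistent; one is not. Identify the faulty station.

S05

Solve using three stations at a time. Using S02, S03, S04 (subtract circle equations pairwise → linear system) gives (x, y) ≈ (82.5, 34.9).
Distances from that point to each station vs reported:
  S02: calculated 82.3 vs reported 82.3 → residual 0.0 km
  S03: calculated 225.8 vs reported 225.8 → residual 0.0 km
  S04: calculated 62.6 vs reported 62.6 → residual 0.0 km
  S05: calculated 291.5 vs reported 349.1 → residual 57.6 km
S02, S03, S04 are mutually consistent (residuals ≈ 0); S05 is off by 57.6 km.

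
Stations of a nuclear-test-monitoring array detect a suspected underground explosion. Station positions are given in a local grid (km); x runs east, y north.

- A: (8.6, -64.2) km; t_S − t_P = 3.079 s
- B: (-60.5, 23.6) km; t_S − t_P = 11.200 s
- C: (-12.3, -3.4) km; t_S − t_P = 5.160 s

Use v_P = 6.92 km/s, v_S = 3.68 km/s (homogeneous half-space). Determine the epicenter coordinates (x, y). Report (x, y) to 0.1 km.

Distance from S−P lag: d = Δt · v_P v_S / (v_P − v_S) = Δt · (6.92·3.68)/(6.92−3.68) ≈ 7.8598·Δt.
So d_A = 24.20, d_B = 88.03, d_C = 40.56 km.
Circle about each station: (x − 8.6)² + (y + 64.2)² = 24.20²; (x + 60.5)² + (y − 23.6)² = 88.03²; (x + 12.3)² + (y + 3.4)² = 40.56².
Subtracting the A equation from the B and C equations removes the quadratic terms:
-138.2 x + 175.6 y = -7142.03
-41.8 x + 121.6 y = -5092.22
Solving the 2×2 system: x ≈ -2.7, y ≈ -42.8 km.

-2.7 km east, -42.8 km north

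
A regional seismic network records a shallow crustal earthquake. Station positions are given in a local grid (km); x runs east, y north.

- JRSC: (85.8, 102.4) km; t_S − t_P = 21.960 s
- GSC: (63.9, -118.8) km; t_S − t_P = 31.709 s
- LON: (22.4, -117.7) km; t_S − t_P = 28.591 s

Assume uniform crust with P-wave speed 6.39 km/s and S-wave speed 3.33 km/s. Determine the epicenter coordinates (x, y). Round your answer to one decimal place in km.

Distance from S−P lag: d = Δt · v_P v_S / (v_P − v_S) = Δt · (6.39·3.33)/(6.39−3.33) ≈ 6.9538·Δt.
So d_JRSC = 152.71, d_GSC = 220.50, d_LON = 198.82 km.
Circle about each station: (x − 85.8)² + (y − 102.4)² = 152.71²; (x − 63.9)² + (y + 118.8)² = 220.50²; (x − 22.4)² + (y + 117.7)² = 198.82².
Subtracting pairs of circle equations eliminates x²+y² and gives linear equations (the radical axes):
-43.8 x − 442.4 y = -24950.66
-126.8 x − 440.2 y = -19701.40
Solving the 2×2 system: x ≈ -61.6, y ≈ 62.5 km.

(-61.6, 62.5)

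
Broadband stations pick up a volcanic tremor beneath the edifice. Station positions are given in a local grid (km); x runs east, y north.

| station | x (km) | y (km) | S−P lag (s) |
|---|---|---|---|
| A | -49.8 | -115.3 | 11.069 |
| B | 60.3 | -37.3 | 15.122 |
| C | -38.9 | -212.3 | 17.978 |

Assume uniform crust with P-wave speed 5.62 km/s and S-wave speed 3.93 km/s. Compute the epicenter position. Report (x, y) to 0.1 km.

-133.2 km east, 2.9 km north

Distance from S−P lag: d = Δt · v_P v_S / (v_P − v_S) = Δt · (5.62·3.93)/(5.62−3.93) ≈ 13.0690·Δt.
So d_A = 144.66, d_B = 197.63, d_C = 234.95 km.
Circle about each station: (x + 49.8)² + (y + 115.3)² = 144.66²; (x − 60.3)² + (y + 37.3)² = 197.63²; (x + 38.9)² + (y + 212.3)² = 234.95².
Subtracting the A equation from the B and C equations removes the quadratic terms:
220.2 x + 156.0 y = -28877.85
21.8 x − 194.0 y = -3464.62
Solving the 2×2 system: x ≈ -133.2, y ≈ 2.9 km.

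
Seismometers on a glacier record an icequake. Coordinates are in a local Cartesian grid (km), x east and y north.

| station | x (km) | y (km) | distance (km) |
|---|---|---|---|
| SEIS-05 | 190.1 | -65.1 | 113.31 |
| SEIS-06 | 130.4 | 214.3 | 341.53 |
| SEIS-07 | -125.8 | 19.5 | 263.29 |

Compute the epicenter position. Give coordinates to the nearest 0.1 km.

94.1 km east, -125.3 km north

Circle about each station: (x − 190.1)² + (y + 65.1)² = 113.31²; (x − 130.4)² + (y − 214.3)² = 341.53²; (x + 125.8)² + (y − 19.5)² = 263.29².
Subtracting pairs of circle equations eliminates x²+y² and gives linear equations (the radical axes):
-119.4 x + 558.8 y = -81250.95
-631.8 x + 169.2 y = -80652.60
Solving the 2×2 system: x ≈ 94.1, y ≈ -125.3 km.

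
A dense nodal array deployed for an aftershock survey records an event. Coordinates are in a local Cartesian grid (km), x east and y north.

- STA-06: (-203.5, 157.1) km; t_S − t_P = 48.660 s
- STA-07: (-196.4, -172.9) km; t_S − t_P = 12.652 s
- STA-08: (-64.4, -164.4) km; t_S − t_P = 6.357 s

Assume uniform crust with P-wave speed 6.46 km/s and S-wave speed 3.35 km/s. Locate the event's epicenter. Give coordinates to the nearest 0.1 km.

-108.5 km east, -167.9 km north

Distance from S−P lag: d = Δt · v_P v_S / (v_P − v_S) = Δt · (6.46·3.35)/(6.46−3.35) ≈ 6.9585·Δt.
So d_STA-06 = 338.60, d_STA-07 = 88.04, d_STA-08 = 44.24 km.
Circle about each station: (x + 203.5)² + (y − 157.1)² = 338.60²; (x + 196.4)² + (y + 172.9)² = 88.04²; (x + 64.4)² + (y + 164.4)² = 44.24².
Subtracting pairs of circle equations eliminates x²+y² and gives linear equations (the radical axes):
14.2 x − 660.0 y = 109273.63
278.2 x − 643.0 y = 77774.84
Solving the 2×2 system: x ≈ -108.5, y ≈ -167.9 km.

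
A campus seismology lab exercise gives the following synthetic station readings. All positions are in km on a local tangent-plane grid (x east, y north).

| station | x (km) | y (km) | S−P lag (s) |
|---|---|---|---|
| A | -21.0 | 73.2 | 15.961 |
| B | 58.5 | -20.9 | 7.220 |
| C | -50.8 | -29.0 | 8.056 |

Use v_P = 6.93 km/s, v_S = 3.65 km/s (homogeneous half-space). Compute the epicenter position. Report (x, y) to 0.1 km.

(8.9, -46.2)

Distance from S−P lag: d = Δt · v_P v_S / (v_P − v_S) = Δt · (6.93·3.65)/(6.93−3.65) ≈ 7.7117·Δt.
So d_A = 123.09, d_B = 55.68, d_C = 62.13 km.
Circle about each station: (x + 21.0)² + (y − 73.2)² = 123.09²; (x − 58.5)² + (y + 20.9)² = 55.68²; (x + 50.8)² + (y + 29.0)² = 62.13².
Subtracting pairs of circle equations eliminates x²+y² and gives linear equations (the radical axes):
159.0 x − 188.2 y = 10110.71
-59.6 x − 204.4 y = 8913.41
Solving the 2×2 system: x ≈ 8.9, y ≈ -46.2 km.
Check against A (with the unrounded x, y): √((x + 21.0)²+(y − 73.2)²) = 123.09 ≈ 123.09 km. ✓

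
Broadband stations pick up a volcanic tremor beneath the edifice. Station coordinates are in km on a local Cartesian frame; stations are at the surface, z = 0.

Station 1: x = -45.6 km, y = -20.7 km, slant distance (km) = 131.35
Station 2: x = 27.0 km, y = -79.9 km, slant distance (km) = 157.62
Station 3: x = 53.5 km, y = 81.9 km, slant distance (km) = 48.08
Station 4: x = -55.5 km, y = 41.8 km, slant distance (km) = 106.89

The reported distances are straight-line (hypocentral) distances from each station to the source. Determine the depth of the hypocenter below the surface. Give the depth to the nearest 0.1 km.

depth ≈ 44.0 km

Each station gives a sphere (x−x_i)² + (y−y_i)² + z² = d_i² (stations at z=0).
Subtracting the Station 1 sphere from Station 2 and Station 3: z² cancels, leaving linear equations in x and y:
145.2 x − 118.4 y = -2986.08
198.2 x + 205.2 y = 22003.15
Solving: x ≈ 37.408, y ≈ 71.096 km (keep extra digits for the depth step; rounded: 37.4, 71.1).
Then from the Station 1 sphere: z² = 131.35² − (x + 45.6)² − (y + 20.7)² with x = 37.408, y = 71.096, so z ≈ 44.000 ≈ 44.0 km.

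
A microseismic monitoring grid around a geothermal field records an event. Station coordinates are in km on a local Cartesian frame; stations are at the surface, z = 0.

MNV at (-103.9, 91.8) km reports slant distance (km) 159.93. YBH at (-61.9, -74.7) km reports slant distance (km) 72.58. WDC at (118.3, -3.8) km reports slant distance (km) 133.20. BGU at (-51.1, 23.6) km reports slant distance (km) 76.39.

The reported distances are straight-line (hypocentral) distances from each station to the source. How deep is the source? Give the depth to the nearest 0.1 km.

z ≈ 27.3 km

Each station gives a sphere (x−x_i)² + (y−y_i)² + z² = d_i² (stations at z=0).
Subtracting the MNV sphere from YBH and WDC: z² cancels, leaving linear equations in x and y:
84.0 x − 333.0 y = 10499.00
444.4 x − 191.2 y = 2622.24
Solving: x ≈ -8.597, y ≈ -33.697 km (keep extra digits for the depth step; rounded: -8.6, -33.7).
Then from the MNV sphere: z² = 159.93² − (x + 103.9)² − (y − 91.8)² with x = -8.597, y = -33.697, so z ≈ 27.303 ≈ 27.3 km.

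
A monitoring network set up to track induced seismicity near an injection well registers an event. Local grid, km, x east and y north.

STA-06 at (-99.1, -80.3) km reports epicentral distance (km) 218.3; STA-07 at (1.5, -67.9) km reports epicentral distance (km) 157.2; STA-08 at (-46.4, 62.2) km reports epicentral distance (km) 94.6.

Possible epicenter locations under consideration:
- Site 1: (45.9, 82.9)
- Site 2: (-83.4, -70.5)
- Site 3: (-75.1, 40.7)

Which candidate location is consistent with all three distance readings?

Site 1

For each candidate, compare |candidate − station| to the reported distance:
Site 1: residuals STA-06 0.0, STA-07 0.0, STA-08 0.0 → max 0.0 km
Site 2: residuals STA-06 199.8, STA-07 72.3, STA-08 43.2 → max 199.8 km
Site 3: residuals STA-06 94.9, STA-07 24.3, STA-08 58.7 → max 94.9 km
Only Site 1 has all residuals ≈ 0.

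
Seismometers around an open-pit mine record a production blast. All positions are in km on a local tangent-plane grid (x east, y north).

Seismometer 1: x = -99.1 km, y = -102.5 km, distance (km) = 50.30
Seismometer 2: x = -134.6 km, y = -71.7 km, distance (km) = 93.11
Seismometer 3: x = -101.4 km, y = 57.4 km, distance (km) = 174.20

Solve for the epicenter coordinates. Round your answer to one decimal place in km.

-49.2 km east, -108.8 km north

Circle about each station: (x + 99.1)² + (y + 102.5)² = 50.30²; (x + 134.6)² + (y + 71.7)² = 93.11²; (x + 101.4)² + (y − 57.4)² = 174.20².
Subtracting the Seismometer 1 equation from the Seismometer 2 and Seismometer 3 equations removes the quadratic terms:
-71.0 x + 61.6 y = -3208.39
-4.6 x + 319.8 y = -34565.89
Solving the 2×2 system: x ≈ -49.2, y ≈ -108.8 km.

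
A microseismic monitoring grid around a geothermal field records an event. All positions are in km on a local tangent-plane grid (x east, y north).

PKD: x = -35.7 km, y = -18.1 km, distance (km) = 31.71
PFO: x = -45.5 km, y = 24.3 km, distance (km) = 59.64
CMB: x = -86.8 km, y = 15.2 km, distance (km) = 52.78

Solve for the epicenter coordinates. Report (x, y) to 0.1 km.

Circle about each station: (x + 35.7)² + (y + 18.1)² = 31.71²; (x + 45.5)² + (y − 24.3)² = 59.64²; (x + 86.8)² + (y − 15.2)² = 52.78².
Subtracting pairs of circle equations eliminates x²+y² and gives linear equations (the radical axes):
-19.6 x + 84.8 y = -1492.77
-102.2 x + 66.6 y = 4382.98
Solving the 2×2 system: x ≈ -64.0, y ≈ -32.4 km.
Check against PKD (with the unrounded x, y): √((x + 35.7)²+(y + 18.1)²) = 31.70 ≈ 31.71 km. ✓

x ≈ -64.0 km, y ≈ -32.4 km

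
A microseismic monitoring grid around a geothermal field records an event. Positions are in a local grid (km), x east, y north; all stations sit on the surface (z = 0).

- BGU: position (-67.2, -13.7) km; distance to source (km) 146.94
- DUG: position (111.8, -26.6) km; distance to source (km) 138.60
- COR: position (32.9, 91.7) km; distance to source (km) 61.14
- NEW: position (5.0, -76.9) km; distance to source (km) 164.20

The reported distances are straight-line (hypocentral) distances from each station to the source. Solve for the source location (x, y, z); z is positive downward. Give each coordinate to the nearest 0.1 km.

(35.7, 73.5, 58.3)

Each station gives a sphere (x−x_i)² + (y−y_i)² + z² = d_i² (stations at z=0).
Subtracting the BGU sphere from DUG and COR: z² cancels, leaving linear equations in x and y:
358.0 x − 25.8 y = 10884.67
200.2 x + 210.8 y = 22641.03
Solving: x ≈ 35.701, y ≈ 73.499 km (keep extra digits for the depth step; rounded: 35.7, 73.5).
Then from the BGU sphere: z² = 146.94² − (x + 67.2)² − (y + 13.7)² with x = 35.701, y = 73.499, so z ≈ 58.302 ≈ 58.3 km.
Check against NEW (with the unrounded solution): distance 164.20 ≈ 164.20 km. ✓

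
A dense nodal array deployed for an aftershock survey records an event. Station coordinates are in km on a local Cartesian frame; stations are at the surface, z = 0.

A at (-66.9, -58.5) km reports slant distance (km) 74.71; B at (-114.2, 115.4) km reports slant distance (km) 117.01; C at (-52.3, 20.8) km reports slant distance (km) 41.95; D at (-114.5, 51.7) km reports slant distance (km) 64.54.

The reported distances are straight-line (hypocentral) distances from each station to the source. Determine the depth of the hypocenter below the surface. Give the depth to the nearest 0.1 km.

depth ≈ 31.0 km

Each station gives a sphere (x−x_i)² + (y−y_i)² + z² = d_i² (stations at z=0).
Subtracting the A sphere from B and C: z² cancels, leaving linear equations in x and y:
-94.6 x + 347.8 y = 10351.18
29.2 x + 158.6 y = -908.15
Solving: x ≈ -77.806, y ≈ 8.599 km (keep extra digits for the depth step; rounded: -77.8, 8.6).
Then from the A sphere: z² = 74.71² − (x + 66.9)² − (y + 58.5)² with x = -77.806, y = 8.599, so z ≈ 30.990 ≈ 31.0 km.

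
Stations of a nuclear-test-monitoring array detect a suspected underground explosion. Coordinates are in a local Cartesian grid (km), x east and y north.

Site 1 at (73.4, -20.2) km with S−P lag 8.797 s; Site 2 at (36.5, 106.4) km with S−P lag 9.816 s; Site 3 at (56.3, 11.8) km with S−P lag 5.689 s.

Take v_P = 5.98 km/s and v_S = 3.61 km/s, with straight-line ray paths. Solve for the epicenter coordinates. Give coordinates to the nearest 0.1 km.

Distance from S−P lag: d = Δt · v_P v_S / (v_P − v_S) = Δt · (5.98·3.61)/(5.98−3.61) ≈ 9.1088·Δt.
So d_Site 1 = 80.13, d_Site 2 = 89.41, d_Site 3 = 51.82 km.
Circle about each station: (x − 73.4)² + (y + 20.2)² = 80.13²; (x − 36.5)² + (y − 106.4)² = 89.41²; (x − 56.3)² + (y − 11.8)² = 51.82².
Subtracting pairs of circle equations eliminates x²+y² and gives linear equations (the radical axes):
-73.8 x + 253.2 y = 5284.28
-34.2 x + 64.0 y = 1248.83
Solving the 2×2 system: x ≈ 5.6, y ≈ 22.5 km.

5.6 km east, 22.5 km north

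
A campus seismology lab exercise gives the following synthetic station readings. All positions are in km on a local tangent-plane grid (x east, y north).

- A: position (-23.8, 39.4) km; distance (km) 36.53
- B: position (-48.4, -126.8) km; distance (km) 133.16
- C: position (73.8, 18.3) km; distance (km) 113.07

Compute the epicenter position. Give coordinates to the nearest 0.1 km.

-38.6 km east, 6.0 km north

Circle about each station: (x + 23.8)² + (y − 39.4)² = 36.53²; (x + 48.4)² + (y + 126.8)² = 133.16²; (x − 73.8)² + (y − 18.3)² = 113.07².
Subtracting pairs of circle equations eliminates x²+y² and gives linear equations (the radical axes):
-49.2 x − 332.4 y = -95.14
195.2 x − 42.2 y = -7787.85
Solving the 2×2 system: x ≈ -38.6, y ≈ 6.0 km.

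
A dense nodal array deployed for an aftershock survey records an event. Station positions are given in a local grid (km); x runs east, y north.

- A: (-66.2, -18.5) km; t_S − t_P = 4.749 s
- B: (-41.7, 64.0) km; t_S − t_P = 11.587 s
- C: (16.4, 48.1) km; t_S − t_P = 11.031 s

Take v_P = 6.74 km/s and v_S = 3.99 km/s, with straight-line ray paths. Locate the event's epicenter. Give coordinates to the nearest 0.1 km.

(-31.0, -48.8)

Distance from S−P lag: d = Δt · v_P v_S / (v_P − v_S) = Δt · (6.74·3.99)/(6.74−3.99) ≈ 9.7791·Δt.
So d_A = 46.44, d_B = 113.31, d_C = 107.87 km.
Circle about each station: (x + 66.2)² + (y + 18.5)² = 46.44²; (x + 41.7)² + (y − 64.0)² = 113.31²; (x − 16.4)² + (y − 48.1)² = 107.87².
Subtracting the A equation from the B and C equations removes the quadratic terms:
49.0 x + 165.0 y = -9572.28
165.2 x + 133.2 y = -11621.38
Solving the 2×2 system: x ≈ -31.0, y ≈ -48.8 km.
Check against A (with the unrounded x, y): √((x + 66.2)²+(y + 18.5)²) = 46.46 ≈ 46.44 km. ✓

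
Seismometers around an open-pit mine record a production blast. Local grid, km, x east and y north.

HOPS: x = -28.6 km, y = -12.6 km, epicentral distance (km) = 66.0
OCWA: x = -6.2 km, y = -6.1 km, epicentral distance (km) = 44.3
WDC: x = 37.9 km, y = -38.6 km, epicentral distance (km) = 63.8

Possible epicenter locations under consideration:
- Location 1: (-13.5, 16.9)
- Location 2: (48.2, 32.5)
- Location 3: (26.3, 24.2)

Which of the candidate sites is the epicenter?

Location 3

For each candidate, compare |candidate − station| to the reported distance:
Location 1: residuals HOPS 32.9, OCWA 20.2, WDC 11.8 → max 32.9 km
Location 2: residuals HOPS 23.1, OCWA 22.4, WDC 8.0 → max 23.1 km
Location 3: residuals HOPS 0.1, OCWA 0.1, WDC 0.1 → max 0.1 km
Only Location 3 has all residuals ≈ 0.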